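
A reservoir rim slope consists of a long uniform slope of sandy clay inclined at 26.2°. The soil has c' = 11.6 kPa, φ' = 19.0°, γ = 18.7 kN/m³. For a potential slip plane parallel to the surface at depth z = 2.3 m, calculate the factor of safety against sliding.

For an infinite slope with a slip plane parallel to the surface (no pore pressure): FS = [c' + γz cos²β tanφ'] / [γz sinβ cosβ].
γz = 18.7·2.3 = 43.01 kN/m²
Numerator = 11.6 + 43.01·cos²26.2°·tan19.0° = 11.6 + 43.01·0.8051·0.3443 = 23.523 kPa
Denominator = 43.01·sin26.2°·cos26.2° = 43.01·0.4415·0.8973 = 17.038 kPa
FS = 23.523 / 17.038 = 1.381

FS = 1.38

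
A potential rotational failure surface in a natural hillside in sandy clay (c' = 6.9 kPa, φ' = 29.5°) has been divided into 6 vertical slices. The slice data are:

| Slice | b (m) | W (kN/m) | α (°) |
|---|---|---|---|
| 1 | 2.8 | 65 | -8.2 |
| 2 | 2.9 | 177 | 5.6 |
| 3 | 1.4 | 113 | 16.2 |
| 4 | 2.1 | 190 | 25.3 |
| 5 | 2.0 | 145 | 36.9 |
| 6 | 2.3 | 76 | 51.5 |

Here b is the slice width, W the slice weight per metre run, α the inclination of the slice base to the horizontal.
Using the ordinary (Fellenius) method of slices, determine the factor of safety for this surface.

Ordinary method of slices: FS = Σ[c'·Δl_i + (W_i cosα_i)·tanφ'] / Σ W_i sinα_i, with Δl_i = b_i / cosα_i.
Slice 1: Δl = 2.8/cos(-8.2°) = 2.829 m; N'_1 = 65·cos(-8.2°) = 64.3; c'Δl = 19.52; W sinα = -9.3
Slice 2: Δl = 2.9/cos5.6° = 2.914 m; N'_2 = 177·cos5.6° = 176.2; c'Δl = 20.11; W sinα = 17.3
Slice 3: Δl = 1.4/cos16.2° = 1.458 m; N'_3 = 113·cos16.2° = 108.5; c'Δl = 10.06; W sinα = 31.5
Slice 4: Δl = 2.1/cos25.3° = 2.323 m; N'_4 = 190·cos25.3° = 171.8; c'Δl = 16.03; W sinα = 81.2
Slice 5: Δl = 2.0/cos36.9° = 2.501 m; N'_5 = 145·cos36.9° = 116.0; c'Δl = 17.26; W sinα = 87.1
Slice 6: Δl = 2.3/cos51.5° = 3.695 m; N'_6 = 76·cos51.5° = 47.3; c'Δl = 25.49; W sinα = 59.5
Σc'Δl = 108.5 kN/m; ΣN' = 684.0 kN/m; ΣW sinα = 267.3 kN/m
Resisting = 108.5 + 684.0·tan29.5° = 108.5 + 387.0 = 495.5 kN/m
FS = 495.5 / 267.3 = 1.854

FS = 1.85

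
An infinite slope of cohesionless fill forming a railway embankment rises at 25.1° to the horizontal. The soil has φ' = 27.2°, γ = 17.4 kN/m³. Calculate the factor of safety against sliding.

For a dry cohesionless infinite slope the factor of safety is FS = tanφ' / tanβ.
FS = tan27.2° / tan25.1° = 0.5139 / 0.4684 = 1.097

FS = 1.10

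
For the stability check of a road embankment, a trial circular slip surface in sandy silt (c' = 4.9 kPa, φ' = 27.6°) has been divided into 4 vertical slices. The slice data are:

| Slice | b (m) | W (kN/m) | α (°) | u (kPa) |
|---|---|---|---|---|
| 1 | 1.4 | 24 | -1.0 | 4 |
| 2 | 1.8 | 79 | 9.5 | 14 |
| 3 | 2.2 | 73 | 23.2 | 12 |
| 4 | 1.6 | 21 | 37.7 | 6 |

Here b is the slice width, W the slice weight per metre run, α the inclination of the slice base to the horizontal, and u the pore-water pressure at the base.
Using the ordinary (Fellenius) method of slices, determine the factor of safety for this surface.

FS = 1.79

Ordinary method of slices: FS = Σ[c'·Δl_i + (W_i cosα_i − u_i·Δl_i)·tanφ'] / Σ W_i sinα_i, with Δl_i = b_i / cosα_i.
Slice 1: Δl = 1.4/cos(-1.0°) = 1.400 m; N'_1 = 24·cos(-1.0°) − 4·1.400 = 18.4; c'Δl = 6.86; W sinα = -0.4
Slice 2: Δl = 1.8/cos9.5° = 1.825 m; N'_2 = 79·cos9.5° − 14·1.825 = 52.4; c'Δl = 8.94; W sinα = 13.0
Slice 3: Δl = 2.2/cos23.2° = 2.394 m; N'_3 = 73·cos23.2° − 12·2.394 = 38.4; c'Δl = 11.73; W sinα = 28.8
Slice 4: Δl = 1.6/cos37.7° = 2.022 m; N'_4 = 21·cos37.7° − 6·2.022 = 4.5; c'Δl = 9.91; W sinα = 12.8
Σc'Δl = 37.4 kN/m; ΣN' = 113.6 kN/m; ΣW sinα = 54.2 kN/m
Resisting = 37.4 + 113.6·tan27.6° = 37.4 + 59.4 = 96.8 kN/m
FS = 96.8 / 54.2 = 1.786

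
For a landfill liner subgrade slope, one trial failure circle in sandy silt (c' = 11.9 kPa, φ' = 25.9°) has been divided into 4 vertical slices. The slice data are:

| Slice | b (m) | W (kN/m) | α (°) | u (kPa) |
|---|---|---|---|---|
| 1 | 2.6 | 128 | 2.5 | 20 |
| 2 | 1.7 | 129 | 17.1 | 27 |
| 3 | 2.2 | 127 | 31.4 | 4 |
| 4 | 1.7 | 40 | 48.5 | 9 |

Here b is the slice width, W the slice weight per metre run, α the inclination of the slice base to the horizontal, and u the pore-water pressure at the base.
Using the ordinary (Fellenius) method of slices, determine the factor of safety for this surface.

Ordinary method of slices: FS = Σ[c'·Δl_i + (W_i cosα_i − u_i·Δl_i)·tanφ'] / Σ W_i sinα_i, with Δl_i = b_i / cosα_i.
Slice 1: Δl = 2.6/cos2.5° = 2.602 m; N'_1 = 128·cos2.5° − 20·2.602 = 75.8; c'Δl = 30.97; W sinα = 5.6
Slice 2: Δl = 1.7/cos17.1° = 1.779 m; N'_2 = 129·cos17.1° − 27·1.779 = 75.3; c'Δl = 21.17; W sinα = 37.9
Slice 3: Δl = 2.2/cos31.4° = 2.577 m; N'_3 = 127·cos31.4° − 4·2.577 = 98.1; c'Δl = 30.67; W sinα = 66.2
Slice 4: Δl = 1.7/cos48.5° = 2.566 m; N'_4 = 40·cos48.5° − 9·2.566 = 3.4; c'Δl = 30.53; W sinα = 30.0
Σc'Δl = 113.3 kN/m; ΣN' = 252.6 kN/m; ΣW sinα = 139.6 kN/m
Resisting = 113.3 + 252.6·tan25.9° = 113.3 + 122.7 = 236.0 kN/m
FS = 236.0 / 139.6 = 1.690

FS = 1.69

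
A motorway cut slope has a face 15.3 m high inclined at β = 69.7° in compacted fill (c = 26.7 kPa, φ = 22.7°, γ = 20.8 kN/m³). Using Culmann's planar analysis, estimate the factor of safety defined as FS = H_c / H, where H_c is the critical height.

H_c = (4c/γ) · sinβ cosφ / [1 − cos(β − φ)]
    = (4·26.7/20.8) · sin69.7°·cos22.7° / [1 − cos47.0°]
    = 5.135 · 0.8652 / 0.3180 = 13.97 m
FS = H_c / H = 13.97 / 15.3 = 0.913

FS = 0.91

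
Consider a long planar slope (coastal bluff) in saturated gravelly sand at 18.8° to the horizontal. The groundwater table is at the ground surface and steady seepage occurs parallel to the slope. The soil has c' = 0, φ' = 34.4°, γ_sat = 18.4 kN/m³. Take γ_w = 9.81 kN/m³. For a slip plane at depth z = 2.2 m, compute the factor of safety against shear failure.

FS = 0.94

With seepage parallel to the slope and the water table at the surface, the effective normal stress on the slip plane uses the buoyant unit weight γ' = γ_sat − γ_w while the driving shear stress uses γ_sat:
FS = [c' + γ' z cos²β tanφ'] / [γ_sat z sinβ cosβ]
(For c' = 0 this reduces to FS = (γ'/γ_sat)·tanφ'/tanβ.)
γ' = 18.4 − 9.81 = 8.59 kN/m³
Numerator = 0.0 + 8.59·2.2·cos²18.8°·tan34.4° = 0.0 + 8.59·2.2·0.8961·0.6847 = 11.596 kPa
Denominator = 18.4·2.2·sin18.8°·cos18.8° = 18.4·2.2·0.3223·0.9466 = 12.349 kPa
FS = 11.596 / 12.349 = 0.939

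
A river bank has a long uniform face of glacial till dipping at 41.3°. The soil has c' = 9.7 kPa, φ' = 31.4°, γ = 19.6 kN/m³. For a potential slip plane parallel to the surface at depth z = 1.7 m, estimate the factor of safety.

For an infinite slope with a slip plane parallel to the surface (no pore pressure): FS = [c' + γz cos²β tanφ'] / [γz sinβ cosβ].
γz = 19.6·1.7 = 33.32 kN/m²
Numerator = 9.7 + 33.32·cos²41.3°·tan31.4° = 9.7 + 33.32·0.5644·0.6104 = 21.179 kPa
Denominator = 33.32·sin41.3°·cos41.3° = 33.32·0.6600·0.7513 = 16.521 kPa
FS = 21.179 / 16.521 = 1.282

FS = 1.28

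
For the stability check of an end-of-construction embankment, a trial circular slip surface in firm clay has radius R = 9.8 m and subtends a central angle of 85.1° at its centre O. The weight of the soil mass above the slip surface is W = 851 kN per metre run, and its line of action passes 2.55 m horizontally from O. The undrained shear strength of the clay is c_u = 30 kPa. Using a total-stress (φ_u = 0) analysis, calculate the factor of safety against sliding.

FS = 1.97

Taking moments about the centre O, the resisting moment is provided by the undrained shear strength acting along the arc:
Arc length L_a = R·θ = 9.8·(85.1°·π/180) = 9.8·1.4853 = 14.56 m
M_R = c_u·L_a·R = 30·14.56·9.8 = 4279.4 kN·m/m
M_D = W·d = 851·2.55 = 2170.0 kN·m/m
FS = M_R / M_D = 4279.4 / 2170.0 = 1.972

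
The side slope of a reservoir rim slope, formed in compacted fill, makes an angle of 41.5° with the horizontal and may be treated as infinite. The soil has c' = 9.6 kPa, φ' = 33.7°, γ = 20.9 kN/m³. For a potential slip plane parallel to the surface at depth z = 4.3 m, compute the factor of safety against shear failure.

For an infinite slope with a slip plane parallel to the surface (no pore pressure): FS = [c' + γz cos²β tanφ'] / [γz sinβ cosβ].
γz = 20.9·4.3 = 89.87 kN/m²
Numerator = 9.6 + 89.87·cos²41.5°·tan33.7° = 9.6 + 89.87·0.5609·0.6669 = 43.220 kPa
Denominator = 89.87·sin41.5°·cos41.5° = 89.87·0.6626·0.7490 = 44.600 kPa
FS = 43.220 / 44.600 = 0.969

FS = 0.97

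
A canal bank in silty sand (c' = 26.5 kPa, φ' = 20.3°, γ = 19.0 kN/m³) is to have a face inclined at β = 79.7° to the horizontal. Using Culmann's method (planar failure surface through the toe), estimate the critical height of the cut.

H_c = 10.49 m

Culmann's analysis gives the critical failure plane at α_cr = (β + φ')/2 = (79.7 + 20.3)/2 = 50.0°, and the critical height
H_c = (4c'/γ) · sinβ cosφ' / [1 − cos(β − φ')]
    = (4·26.5/19.0) · sin79.7°·cos20.3° / [1 − cos(59.4°)]
    = 5.579 · 0.9839·0.9379 / [1 − 0.5090]
    = 5.579 · 0.9228 / 0.4910
    = 10.49 m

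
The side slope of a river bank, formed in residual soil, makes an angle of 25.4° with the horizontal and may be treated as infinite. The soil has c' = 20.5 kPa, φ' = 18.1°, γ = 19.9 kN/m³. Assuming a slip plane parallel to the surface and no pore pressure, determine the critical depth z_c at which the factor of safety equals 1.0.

Setting FS = 1.00 in FS = [c' + γz cos²β tanφ'] / [γz sinβ cosβ] and solving for z:
z = c' / [γ cosβ (FS·sinβ − cosβ·tanφ')]
  = 20.5 / [19.9·cos25.4°·(1.00·sin25.4° − cos25.4°·tan18.1°)]
  = 20.5 / [19.9·0.9033·(1.00·0.4289 − 0.9033·0.3269)]
  = 20.5 / 2.4031 = 8.531 m

z_c = 8.53 m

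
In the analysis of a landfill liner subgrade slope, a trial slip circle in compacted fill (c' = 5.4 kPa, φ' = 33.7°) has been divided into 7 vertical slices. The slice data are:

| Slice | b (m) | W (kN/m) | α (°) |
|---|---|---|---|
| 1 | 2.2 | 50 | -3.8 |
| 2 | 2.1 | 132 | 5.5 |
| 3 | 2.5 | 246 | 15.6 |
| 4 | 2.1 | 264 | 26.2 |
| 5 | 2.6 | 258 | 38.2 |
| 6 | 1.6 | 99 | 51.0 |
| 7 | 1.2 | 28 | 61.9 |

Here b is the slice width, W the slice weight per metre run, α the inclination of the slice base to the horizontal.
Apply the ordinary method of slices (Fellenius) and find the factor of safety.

Ordinary method of slices: FS = Σ[c'·Δl_i + (W_i cosα_i)·tanφ'] / Σ W_i sinα_i, with Δl_i = b_i / cosα_i.
Slice 1: Δl = 2.2/cos(-3.8°) = 2.205 m; N'_1 = 50·cos(-3.8°) = 49.9; c'Δl = 11.91; W sinα = -3.3
Slice 2: Δl = 2.1/cos5.5° = 2.110 m; N'_2 = 132·cos5.5° = 131.4; c'Δl = 11.39; W sinα = 12.7
Slice 3: Δl = 2.5/cos15.6° = 2.596 m; N'_3 = 246·cos15.6° = 236.9; c'Δl = 14.02; W sinα = 66.2
Slice 4: Δl = 2.1/cos26.2° = 2.340 m; N'_4 = 264·cos26.2° = 236.9; c'Δl = 12.64; W sinα = 116.6
Slice 5: Δl = 2.6/cos38.2° = 3.308 m; N'_5 = 258·cos38.2° = 202.8; c'Δl = 17.87; W sinα = 159.5
Slice 6: Δl = 1.6/cos51.0° = 2.542 m; N'_6 = 99·cos51.0° = 62.3; c'Δl = 13.73; W sinα = 76.9
Slice 7: Δl = 1.2/cos61.9° = 2.548 m; N'_7 = 28·cos61.9° = 13.2; c'Δl = 13.76; W sinα = 24.7
Σc'Δl = 95.3 kN/m; ΣN' = 933.3 kN/m; ΣW sinα = 453.2 kN/m
Resisting = 95.3 + 933.3·tan33.7° = 95.3 + 622.5 = 717.8 kN/m
FS = 717.8 / 453.2 = 1.584

FS = 1.58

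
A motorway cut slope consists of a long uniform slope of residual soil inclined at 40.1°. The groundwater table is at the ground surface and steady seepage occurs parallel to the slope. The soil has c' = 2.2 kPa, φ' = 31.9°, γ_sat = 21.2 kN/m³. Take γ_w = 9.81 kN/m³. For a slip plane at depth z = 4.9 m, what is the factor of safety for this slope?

With seepage parallel to the slope and the water table at the surface, the effective normal stress on the slip plane uses the buoyant unit weight γ' = γ_sat − γ_w while the driving shear stress uses γ_sat:
FS = [c' + γ' z cos²β tanφ'] / [γ_sat z sinβ cosβ]
γ' = 21.2 − 9.81 = 11.39 kN/m³
Numerator = 2.2 + 11.39·4.9·cos²40.1°·tan31.9° = 2.2 + 11.39·4.9·0.5851·0.6224 = 22.526 kPa
Denominator = 21.2·4.9·sin40.1°·cos40.1° = 21.2·4.9·0.6441·0.7649 = 51.182 kPa
FS = 22.526 / 51.182 = 0.440

FS = 0.44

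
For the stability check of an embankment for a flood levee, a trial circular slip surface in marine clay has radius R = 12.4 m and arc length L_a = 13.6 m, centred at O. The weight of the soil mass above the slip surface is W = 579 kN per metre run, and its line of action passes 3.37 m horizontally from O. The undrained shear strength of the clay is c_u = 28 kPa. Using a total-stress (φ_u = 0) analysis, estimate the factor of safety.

Taking moments about the centre O, the resisting moment is provided by the undrained shear strength acting along the arc:
M_R = c_u·L_a·R = 28·13.60·12.4 = 4721.9 kN·m/m
M_D = W·d = 579·3.37 = 1951.2 kN·m/m
FS = M_R / M_D = 4721.9 / 1951.2 = 2.420

FS = 2.42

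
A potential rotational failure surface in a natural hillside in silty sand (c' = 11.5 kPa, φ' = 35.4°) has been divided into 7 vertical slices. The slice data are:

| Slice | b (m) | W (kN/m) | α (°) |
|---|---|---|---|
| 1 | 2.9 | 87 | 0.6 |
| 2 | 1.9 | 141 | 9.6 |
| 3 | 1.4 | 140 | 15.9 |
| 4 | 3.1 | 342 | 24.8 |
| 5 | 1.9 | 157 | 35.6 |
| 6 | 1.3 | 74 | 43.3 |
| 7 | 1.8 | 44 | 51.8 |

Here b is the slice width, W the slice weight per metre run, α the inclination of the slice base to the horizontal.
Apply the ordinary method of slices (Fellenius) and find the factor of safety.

FS = 2.14

Ordinary method of slices: FS = Σ[c'·Δl_i + (W_i cosα_i)·tanφ'] / Σ W_i sinα_i, with Δl_i = b_i / cosα_i.
Slice 1: Δl = 2.9/cos0.6° = 2.900 m; N'_1 = 87·cos0.6° = 87.0; c'Δl = 33.35; W sinα = 0.9
Slice 2: Δl = 1.9/cos9.6° = 1.927 m; N'_2 = 141·cos9.6° = 139.0; c'Δl = 22.16; W sinα = 23.5
Slice 3: Δl = 1.4/cos15.9° = 1.456 m; N'_3 = 140·cos15.9° = 134.6; c'Δl = 16.74; W sinα = 38.4
Slice 4: Δl = 3.1/cos24.8° = 3.415 m; N'_4 = 342·cos24.8° = 310.5; c'Δl = 39.27; W sinα = 143.5
Slice 5: Δl = 1.9/cos35.6° = 2.337 m; N'_5 = 157·cos35.6° = 127.7; c'Δl = 26.87; W sinα = 91.4
Slice 6: Δl = 1.3/cos43.3° = 1.786 m; N'_6 = 74·cos43.3° = 53.9; c'Δl = 20.54; W sinα = 50.8
Slice 7: Δl = 1.8/cos51.8° = 2.911 m; N'_7 = 44·cos51.8° = 27.2; c'Δl = 33.47; W sinα = 34.6
Σc'Δl = 192.4 kN/m; ΣN' = 879.8 kN/m; ΣW sinα = 383.0 kN/m
Resisting = 192.4 + 879.8·tan35.4° = 192.4 + 625.3 = 817.7 kN/m
FS = 817.7 / 383.0 = 2.135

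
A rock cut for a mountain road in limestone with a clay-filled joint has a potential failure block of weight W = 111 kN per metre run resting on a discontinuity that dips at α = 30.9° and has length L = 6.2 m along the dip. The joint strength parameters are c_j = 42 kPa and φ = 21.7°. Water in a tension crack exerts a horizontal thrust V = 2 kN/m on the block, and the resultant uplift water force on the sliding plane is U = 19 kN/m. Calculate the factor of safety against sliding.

FS = 4.94

Resolving the block weight along and normal to the plane and applying the Mohr–Coulomb strength on the joint:
N' = W cosα − U − V sinα = 111·cos30.9° − 19 − 2·sin30.9° = 75.2 kN/m
Driving force T = W sinα + V cosα = 111·sin30.9° + 2·cos30.9° = 58.7 kN/m
Resisting force R = c_j·L + N'·tanφ = 42·6.2 + 75.2·tan21.7° = 260.4 + 29.9 = 290.3 kN/m
FS = R / T = 290.3 / 58.7 = 4.944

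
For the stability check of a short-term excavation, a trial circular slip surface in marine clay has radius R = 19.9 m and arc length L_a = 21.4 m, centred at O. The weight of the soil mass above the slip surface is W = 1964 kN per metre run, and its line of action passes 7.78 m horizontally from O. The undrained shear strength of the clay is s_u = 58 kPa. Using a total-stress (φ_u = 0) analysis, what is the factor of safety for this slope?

FS = 1.62

Taking moments about the centre O, the resisting moment is provided by the undrained shear strength acting along the arc:
M_R = s_u·L_a·R = 58·21.40·19.9 = 24699.9 kN·m/m
M_D = W·d = 1964·7.78 = 15279.9 kN·m/m
FS = M_R / M_D = 24699.9 / 15279.9 = 1.616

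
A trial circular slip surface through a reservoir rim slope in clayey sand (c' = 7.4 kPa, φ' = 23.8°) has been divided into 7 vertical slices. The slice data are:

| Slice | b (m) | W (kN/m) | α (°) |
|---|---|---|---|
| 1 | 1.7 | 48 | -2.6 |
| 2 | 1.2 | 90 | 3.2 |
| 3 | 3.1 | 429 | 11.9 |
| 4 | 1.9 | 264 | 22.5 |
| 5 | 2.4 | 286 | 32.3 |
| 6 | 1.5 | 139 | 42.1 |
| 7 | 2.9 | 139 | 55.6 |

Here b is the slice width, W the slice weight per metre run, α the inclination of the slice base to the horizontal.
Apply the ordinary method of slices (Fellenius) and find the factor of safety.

Ordinary method of slices: FS = Σ[c'·Δl_i + (W_i cosα_i)·tanφ'] / Σ W_i sinα_i, with Δl_i = b_i / cosα_i.
Slice 1: Δl = 1.7/cos(-2.6°) = 1.702 m; N'_1 = 48·cos(-2.6°) = 48.0; c'Δl = 12.59; W sinα = -2.2
Slice 2: Δl = 1.2/cos3.2° = 1.202 m; N'_2 = 90·cos3.2° = 89.9; c'Δl = 8.89; W sinα = 5.0
Slice 3: Δl = 3.1/cos11.9° = 3.168 m; N'_3 = 429·cos11.9° = 419.8; c'Δl = 23.44; W sinα = 88.5
Slice 4: Δl = 1.9/cos22.5° = 2.057 m; N'_4 = 264·cos22.5° = 243.9; c'Δl = 15.22; W sinα = 101.0
Slice 5: Δl = 2.4/cos32.3° = 2.839 m; N'_5 = 286·cos32.3° = 241.7; c'Δl = 21.01; W sinα = 152.8
Slice 6: Δl = 1.5/cos42.1° = 2.022 m; N'_6 = 139·cos42.1° = 103.1; c'Δl = 14.96; W sinα = 93.2
Slice 7: Δl = 2.9/cos55.6° = 5.133 m; N'_7 = 139·cos55.6° = 78.5; c'Δl = 37.98; W sinα = 114.7
Σc'Δl = 134.1 kN/m; ΣN' = 1224.9 kN/m; ΣW sinα = 553.0 kN/m
Resisting = 134.1 + 1224.9·tan23.8° = 134.1 + 540.2 = 674.4 kN/m
FS = 674.4 / 553.0 = 1.219

FS = 1.22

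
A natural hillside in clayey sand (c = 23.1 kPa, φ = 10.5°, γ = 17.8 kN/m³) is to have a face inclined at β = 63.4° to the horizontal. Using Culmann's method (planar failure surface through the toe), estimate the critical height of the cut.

H_c = 11.50 m

Culmann's analysis gives the critical failure plane at α_cr = (β + φ)/2 = (63.4 + 10.5)/2 = 37.0°, and the critical height
H_c = (4c/γ) · sinβ cosφ / [1 − cos(β − φ)]
    = (4·23.1/17.8) · sin63.4°·cos10.5° / [1 − cos(52.9°)]
    = 5.191 · 0.8942·0.9833 / [1 − 0.6032]
    = 5.191 · 0.8792 / 0.3968
    = 11.50 m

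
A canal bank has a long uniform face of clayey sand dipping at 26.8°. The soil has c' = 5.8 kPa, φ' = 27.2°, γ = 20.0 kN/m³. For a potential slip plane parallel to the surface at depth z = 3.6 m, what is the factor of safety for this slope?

For an infinite slope with a slip plane parallel to the surface (no pore pressure): FS = [c' + γz cos²β tanφ'] / [γz sinβ cosβ].
γz = 20.0·3.6 = 72.00 kN/m²
Numerator = 5.8 + 72.00·cos²26.8°·tan27.2° = 5.8 + 72.00·0.7967·0.5139 = 35.281 kPa
Denominator = 72.00·sin26.8°·cos26.8° = 72.00·0.4509·0.8926 = 28.976 kPa
FS = 35.281 / 28.976 = 1.218

FS = 1.22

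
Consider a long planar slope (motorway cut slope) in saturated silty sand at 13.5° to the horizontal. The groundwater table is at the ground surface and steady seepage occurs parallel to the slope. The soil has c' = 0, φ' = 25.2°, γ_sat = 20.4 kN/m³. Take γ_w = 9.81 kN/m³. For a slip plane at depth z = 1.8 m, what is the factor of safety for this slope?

With seepage parallel to the slope and the water table at the surface, the effective normal stress on the slip plane uses the buoyant unit weight γ' = γ_sat − γ_w while the driving shear stress uses γ_sat:
FS = [c' + γ' z cos²β tanφ'] / [γ_sat z sinβ cosβ]
(For c' = 0 this reduces to FS = (γ'/γ_sat)·tanφ'/tanβ.)
γ' = 20.4 − 9.81 = 10.59 kN/m³
Numerator = 0.0 + 10.59·1.8·cos²13.5°·tan25.2° = 0.0 + 10.59·1.8·0.9455·0.4706 = 8.481 kPa
Denominator = 20.4·1.8·sin13.5°·cos13.5° = 20.4·1.8·0.2334·0.9724 = 8.335 kPa
FS = 8.481 / 8.335 = 1.017

FS = 1.02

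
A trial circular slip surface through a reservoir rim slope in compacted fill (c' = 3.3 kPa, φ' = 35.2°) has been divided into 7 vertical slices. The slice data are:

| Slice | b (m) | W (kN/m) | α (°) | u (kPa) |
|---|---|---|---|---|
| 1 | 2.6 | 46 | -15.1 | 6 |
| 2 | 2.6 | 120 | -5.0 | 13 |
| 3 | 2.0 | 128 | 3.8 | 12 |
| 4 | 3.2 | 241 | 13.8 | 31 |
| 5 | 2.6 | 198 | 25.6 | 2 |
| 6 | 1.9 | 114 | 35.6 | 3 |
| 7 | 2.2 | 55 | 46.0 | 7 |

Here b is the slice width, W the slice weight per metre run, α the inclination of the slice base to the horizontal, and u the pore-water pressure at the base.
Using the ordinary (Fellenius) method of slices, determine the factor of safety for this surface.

Ordinary method of slices: FS = Σ[c'·Δl_i + (W_i cosα_i − u_i·Δl_i)·tanφ'] / Σ W_i sinα_i, with Δl_i = b_i / cosα_i.
Slice 1: Δl = 2.6/cos(-15.1°) = 2.693 m; N'_1 = 46·cos(-15.1°) − 6·2.693 = 28.3; c'Δl = 8.89; W sinα = -12.0
Slice 2: Δl = 2.6/cos(-5.0°) = 2.610 m; N'_2 = 120·cos(-5.0°) − 13·2.610 = 85.6; c'Δl = 8.61; W sinα = -10.5
Slice 3: Δl = 2.0/cos3.8° = 2.004 m; N'_3 = 128·cos3.8° − 12·2.004 = 103.7; c'Δl = 6.61; W sinα = 8.5
Slice 4: Δl = 3.2/cos13.8° = 3.295 m; N'_4 = 241·cos13.8° − 31·3.295 = 131.9; c'Δl = 10.87; W sinα = 57.5
Slice 5: Δl = 2.6/cos25.6° = 2.883 m; N'_5 = 198·cos25.6° − 2·2.883 = 172.8; c'Δl = 9.51; W sinα = 85.6
Slice 6: Δl = 1.9/cos35.6° = 2.337 m; N'_6 = 114·cos35.6° − 3·2.337 = 85.7; c'Δl = 7.71; W sinα = 66.4
Slice 7: Δl = 2.2/cos46.0° = 3.167 m; N'_7 = 55·cos46.0° − 7·3.167 = 16.0; c'Δl = 10.45; W sinα = 39.6
Σc'Δl = 62.7 kN/m; ΣN' = 623.9 kN/m; ΣW sinα = 235.0 kN/m
Resisting = 62.7 + 623.9·tan35.2° = 62.7 + 440.1 = 502.8 kN/m
FS = 502.8 / 235.0 = 2.140

FS = 2.14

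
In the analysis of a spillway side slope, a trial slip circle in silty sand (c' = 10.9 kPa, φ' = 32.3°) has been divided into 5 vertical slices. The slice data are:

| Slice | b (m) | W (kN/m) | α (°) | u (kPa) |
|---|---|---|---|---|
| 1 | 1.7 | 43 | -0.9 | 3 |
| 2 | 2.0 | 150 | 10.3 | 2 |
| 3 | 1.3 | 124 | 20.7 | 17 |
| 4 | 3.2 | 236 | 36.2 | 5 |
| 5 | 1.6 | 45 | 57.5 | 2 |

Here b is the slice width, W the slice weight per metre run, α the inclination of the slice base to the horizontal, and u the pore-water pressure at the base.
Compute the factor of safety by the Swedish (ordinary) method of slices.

Ordinary method of slices: FS = Σ[c'·Δl_i + (W_i cosα_i − u_i·Δl_i)·tanφ'] / Σ W_i sinα_i, with Δl_i = b_i / cosα_i.
Slice 1: Δl = 1.7/cos(-0.9°) = 1.700 m; N'_1 = 43·cos(-0.9°) − 3·1.700 = 37.9; c'Δl = 18.53; W sinα = -0.7
Slice 2: Δl = 2.0/cos10.3° = 2.033 m; N'_2 = 150·cos10.3° − 2·2.033 = 143.5; c'Δl = 22.16; W sinα = 26.8
Slice 3: Δl = 1.3/cos20.7° = 1.390 m; N'_3 = 124·cos20.7° − 17·1.390 = 92.4; c'Δl = 15.15; W sinα = 43.8
Slice 4: Δl = 3.2/cos36.2° = 3.965 m; N'_4 = 236·cos36.2° − 5·3.965 = 170.6; c'Δl = 43.22; W sinα = 139.4
Slice 5: Δl = 1.6/cos57.5° = 2.978 m; N'_5 = 45·cos57.5° − 2·2.978 = 18.2; c'Δl = 32.46; W sinα = 38.0
Σc'Δl = 131.5 kN/m; ΣN' = 462.6 kN/m; ΣW sinα = 247.3 kN/m
Resisting = 131.5 + 462.6·tan32.3° = 131.5 + 292.5 = 424.0 kN/m
FS = 424.0 / 247.3 = 1.714

FS = 1.71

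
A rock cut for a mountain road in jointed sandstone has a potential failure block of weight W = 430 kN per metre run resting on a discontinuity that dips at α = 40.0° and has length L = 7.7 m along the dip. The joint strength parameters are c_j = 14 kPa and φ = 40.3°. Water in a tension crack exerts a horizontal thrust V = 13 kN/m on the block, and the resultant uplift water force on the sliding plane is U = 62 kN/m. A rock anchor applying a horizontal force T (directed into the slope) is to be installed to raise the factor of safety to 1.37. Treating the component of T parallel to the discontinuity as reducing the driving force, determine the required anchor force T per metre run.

Resolving forces along and normal to the sliding plane, with the horizontal anchor force T adding T·sinα to the effective normal force and T·cosα acting up the plane against the driving force:
FS = [c_jL + (W cosα − U − V sinα + T sinα) tanφ] / [W sinα + V cosα − T cosα]
Without the anchor: N' = 259.0 kN/m, driving T_d = 286.4 kN/m, resisting R = 14·7.7 + 259.0·tan40.3° = 327.5 kN/m, FS = 1.14.
Setting FS = 1.37 and solving for T:
1.37·(286.4 − T cos40.0°) = 327.5 + T sin40.0°·tan40.3°
T·(sin40.0°·tan40.3° + 1.37·cos40.0°) = 1.37·286.4 − 327.5
T·(0.6428·0.8481 + 1.37·0.7660) = 392.3 − 327.5 = 64.8
T·1.5946 = 64.8
T = 40.7 kN/m

T = 41 kN/m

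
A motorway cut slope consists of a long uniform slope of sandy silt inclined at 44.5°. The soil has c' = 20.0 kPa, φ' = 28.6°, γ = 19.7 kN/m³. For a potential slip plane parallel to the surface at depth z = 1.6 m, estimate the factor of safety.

For an infinite slope with a slip plane parallel to the surface (no pore pressure): FS = [c' + γz cos²β tanφ'] / [γz sinβ cosβ].
γz = 19.7·1.6 = 31.52 kN/m²
Numerator = 20.0 + 31.52·cos²44.5°·tan28.6° = 20.0 + 31.52·0.5087·0.5452 = 28.743 kPa
Denominator = 31.52·sin44.5°·cos44.5° = 31.52·0.7009·0.7133 = 15.758 kPa
FS = 28.743 / 15.758 = 1.824

FS = 1.82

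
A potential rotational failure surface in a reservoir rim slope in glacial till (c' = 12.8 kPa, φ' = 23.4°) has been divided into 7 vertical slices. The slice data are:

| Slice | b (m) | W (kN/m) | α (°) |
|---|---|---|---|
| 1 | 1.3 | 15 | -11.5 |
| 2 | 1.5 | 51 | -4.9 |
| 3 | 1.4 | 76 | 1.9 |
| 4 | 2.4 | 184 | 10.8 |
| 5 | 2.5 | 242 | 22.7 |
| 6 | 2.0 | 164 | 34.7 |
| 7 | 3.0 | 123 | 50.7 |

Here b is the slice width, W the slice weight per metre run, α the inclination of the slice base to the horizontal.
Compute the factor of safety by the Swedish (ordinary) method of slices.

Ordinary method of slices: FS = Σ[c'·Δl_i + (W_i cosα_i)·tanφ'] / Σ W_i sinα_i, with Δl_i = b_i / cosα_i.
Slice 1: Δl = 1.3/cos(-11.5°) = 1.327 m; N'_1 = 15·cos(-11.5°) = 14.7; c'Δl = 16.98; W sinα = -3.0
Slice 2: Δl = 1.5/cos(-4.9°) = 1.506 m; N'_2 = 51·cos(-4.9°) = 50.8; c'Δl = 19.27; W sinα = -4.4
Slice 3: Δl = 1.4/cos1.9° = 1.401 m; N'_3 = 76·cos1.9° = 76.0; c'Δl = 17.93; W sinα = 2.5
Slice 4: Δl = 2.4/cos10.8° = 2.443 m; N'_4 = 184·cos10.8° = 180.7; c'Δl = 31.27; W sinα = 34.5
Slice 5: Δl = 2.5/cos22.7° = 2.710 m; N'_5 = 242·cos22.7° = 223.3; c'Δl = 34.69; W sinα = 93.4
Slice 6: Δl = 2.0/cos34.7° = 2.433 m; N'_6 = 164·cos34.7° = 134.8; c'Δl = 31.14; W sinα = 93.4
Slice 7: Δl = 3.0/cos50.7° = 4.736 m; N'_7 = 123·cos50.7° = 77.9; c'Δl = 60.63; W sinα = 95.2
Σc'Δl = 211.9 kN/m; ΣN' = 758.2 kN/m; ΣW sinα = 311.6 kN/m
Resisting = 211.9 + 758.2·tan23.4° = 211.9 + 328.1 = 540.0 kN/m
FS = 540.0 / 311.6 = 1.733

FS = 1.73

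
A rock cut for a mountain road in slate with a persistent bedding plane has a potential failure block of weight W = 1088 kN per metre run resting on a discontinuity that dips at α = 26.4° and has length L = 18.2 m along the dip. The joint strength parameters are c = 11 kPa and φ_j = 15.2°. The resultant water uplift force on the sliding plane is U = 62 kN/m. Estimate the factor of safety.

Resolving the block weight along and normal to the plane and applying the Mohr–Coulomb strength on the joint:
N' = W cosα − U = 1088·cos26.4° − 62 = 912.5 kN/m
Driving force T = W sinα = 1088·sin26.4° = 483.8 kN/m
Resisting force R = c·L + N'·tanφ_j = 11·18.2 + 912.5·tan15.2° = 200.2 + 247.9 = 448.1 kN/m
FS = R / T = 448.1 / 483.8 = 0.926

FS = 0.93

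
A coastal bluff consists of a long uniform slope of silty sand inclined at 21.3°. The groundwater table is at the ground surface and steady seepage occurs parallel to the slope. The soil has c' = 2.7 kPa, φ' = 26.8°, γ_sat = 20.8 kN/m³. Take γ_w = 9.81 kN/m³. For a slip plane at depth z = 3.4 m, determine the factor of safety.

With seepage parallel to the slope and the water table at the surface, the effective normal stress on the slip plane uses the buoyant unit weight γ' = γ_sat − γ_w while the driving shear stress uses γ_sat:
FS = [c' + γ' z cos²β tanφ'] / [γ_sat z sinβ cosβ]
γ' = 20.8 − 9.81 = 10.99 kN/m³
Numerator = 2.7 + 10.99·3.4·cos²21.3°·tan26.8° = 2.7 + 10.99·3.4·0.8680·0.5051 = 19.084 kPa
Denominator = 20.8·3.4·sin21.3°·cos21.3° = 20.8·3.4·0.3633·0.9317 = 23.934 kPa
FS = 19.084 / 23.934 = 0.797

FS = 0.80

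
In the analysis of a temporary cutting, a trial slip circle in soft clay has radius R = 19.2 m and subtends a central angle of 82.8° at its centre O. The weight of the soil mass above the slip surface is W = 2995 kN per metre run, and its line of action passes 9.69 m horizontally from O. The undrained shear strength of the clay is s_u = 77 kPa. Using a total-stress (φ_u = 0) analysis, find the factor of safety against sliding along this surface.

FS = 1.41

Taking moments about the centre O, the resisting moment is provided by the undrained shear strength acting along the arc:
Arc length L_a = R·θ = 19.2·(82.8°·π/180) = 19.2·1.4451 = 27.75 m
M_R = s_u·L_a·R = 77·27.75·19.2 = 41020.5 kN·m/m
M_D = W·d = 2995·9.69 = 29021.5 kN·m/m
FS = M_R / M_D = 41020.5 / 29021.5 = 1.413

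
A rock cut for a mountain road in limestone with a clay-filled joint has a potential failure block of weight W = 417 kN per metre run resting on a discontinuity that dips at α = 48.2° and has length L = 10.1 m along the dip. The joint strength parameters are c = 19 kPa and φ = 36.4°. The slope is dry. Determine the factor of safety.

FS = 1.28

Resolving the block weight along and normal to the plane and applying the Mohr–Coulomb strength on the joint:
N' = W cosα = 417·cos48.2° = 277.9 kN/m
Driving force T = W sinα = 417·sin48.2° = 310.9 kN/m
Resisting force R = c·L + N'·tanφ = 19·10.1 + 277.9·tan36.4° = 191.9 + 204.9 = 396.8 kN/m
FS = R / T = 396.8 / 310.9 = 1.277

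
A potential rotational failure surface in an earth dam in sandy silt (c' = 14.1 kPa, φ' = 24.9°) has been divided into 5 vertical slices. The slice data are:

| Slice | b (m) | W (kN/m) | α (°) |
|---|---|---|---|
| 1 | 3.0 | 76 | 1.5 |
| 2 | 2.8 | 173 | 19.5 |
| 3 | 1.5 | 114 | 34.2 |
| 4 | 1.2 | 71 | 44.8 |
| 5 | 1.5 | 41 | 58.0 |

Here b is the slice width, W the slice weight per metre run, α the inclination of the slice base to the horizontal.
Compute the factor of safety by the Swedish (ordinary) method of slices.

Ordinary method of slices: FS = Σ[c'·Δl_i + (W_i cosα_i)·tanφ'] / Σ W_i sinα_i, with Δl_i = b_i / cosα_i.
Slice 1: Δl = 3.0/cos1.5° = 3.001 m; N'_1 = 76·cos1.5° = 76.0; c'Δl = 42.31; W sinα = 2.0
Slice 2: Δl = 2.8/cos19.5° = 2.970 m; N'_2 = 173·cos19.5° = 163.1; c'Δl = 41.88; W sinα = 57.7
Slice 3: Δl = 1.5/cos34.2° = 1.814 m; N'_3 = 114·cos34.2° = 94.3; c'Δl = 25.57; W sinα = 64.1
Slice 4: Δl = 1.2/cos44.8° = 1.691 m; N'_4 = 71·cos44.8° = 50.4; c'Δl = 23.85; W sinα = 50.0
Slice 5: Δl = 1.5/cos58.0° = 2.831 m; N'_5 = 41·cos58.0° = 21.7; c'Δl = 39.91; W sinα = 34.8
Σc'Δl = 173.5 kN/m; ΣN' = 405.4 kN/m; ΣW sinα = 208.6 kN/m
Resisting = 173.5 + 405.4·tan24.9° = 173.5 + 188.2 = 361.7 kN/m
FS = 361.7 / 208.6 = 1.734

FS = 1.73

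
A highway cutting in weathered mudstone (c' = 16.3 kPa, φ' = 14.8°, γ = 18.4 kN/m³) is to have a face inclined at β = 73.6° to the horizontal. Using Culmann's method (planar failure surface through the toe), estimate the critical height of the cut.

Culmann's analysis gives the critical failure plane at α_cr = (β + φ')/2 = (73.6 + 14.8)/2 = 44.2°, and the critical height
H_c = (4c'/γ) · sinβ cosφ' / [1 − cos(β − φ')]
    = (4·16.3/18.4) · sin73.6°·cos14.8° / [1 − cos(58.8°)]
    = 3.543 · 0.9593·0.9668 / [1 − 0.5180]
    = 3.543 · 0.9275 / 0.4820
    = 6.82 m

H_c = 6.82 m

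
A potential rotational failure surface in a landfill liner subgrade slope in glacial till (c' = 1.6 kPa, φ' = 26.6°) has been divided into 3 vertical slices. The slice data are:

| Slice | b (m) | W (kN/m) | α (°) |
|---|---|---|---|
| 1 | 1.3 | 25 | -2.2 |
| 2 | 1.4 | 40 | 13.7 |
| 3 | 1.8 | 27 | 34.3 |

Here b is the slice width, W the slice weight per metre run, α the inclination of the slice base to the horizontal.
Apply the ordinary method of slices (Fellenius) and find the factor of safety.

FS = 2.15

Ordinary method of slices: FS = Σ[c'·Δl_i + (W_i cosα_i)·tanφ'] / Σ W_i sinα_i, with Δl_i = b_i / cosα_i.
Slice 1: Δl = 1.3/cos(-2.2°) = 1.301 m; N'_1 = 25·cos(-2.2°) = 25.0; c'Δl = 2.08; W sinα = -1.0
Slice 2: Δl = 1.4/cos13.7° = 1.441 m; N'_2 = 40·cos13.7° = 38.9; c'Δl = 2.31; W sinα = 9.5
Slice 3: Δl = 1.8/cos34.3° = 2.179 m; N'_3 = 27·cos34.3° = 22.3; c'Δl = 3.49; W sinα = 15.2
Σc'Δl = 7.9 kN/m; ΣN' = 86.1 kN/m; ΣW sinα = 23.7 kN/m
Resisting = 7.9 + 86.1·tan26.6° = 7.9 + 43.1 = 51.0 kN/m
FS = 51.0 / 23.7 = 2.150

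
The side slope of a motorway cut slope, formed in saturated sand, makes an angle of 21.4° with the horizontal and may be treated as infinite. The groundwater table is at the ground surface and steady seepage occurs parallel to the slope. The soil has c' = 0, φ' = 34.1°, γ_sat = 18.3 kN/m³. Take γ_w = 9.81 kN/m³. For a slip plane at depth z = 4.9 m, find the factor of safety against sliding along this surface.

FS = 0.80

With seepage parallel to the slope and the water table at the surface, the effective normal stress on the slip plane uses the buoyant unit weight γ' = γ_sat − γ_w while the driving shear stress uses γ_sat:
FS = [c' + γ' z cos²β tanφ'] / [γ_sat z sinβ cosβ]
(For c' = 0 this reduces to FS = (γ'/γ_sat)·tanφ'/tanβ.)
γ' = 18.3 − 9.81 = 8.49 kN/m³
Numerator = 0.0 + 8.49·4.9·cos²21.4°·tan34.1° = 0.0 + 8.49·4.9·0.8669·0.6771 = 24.416 kPa
Denominator = 18.3·4.9·sin21.4°·cos21.4° = 18.3·4.9·0.3649·0.9311 = 30.463 kPa
FS = 24.416 / 30.463 = 0.802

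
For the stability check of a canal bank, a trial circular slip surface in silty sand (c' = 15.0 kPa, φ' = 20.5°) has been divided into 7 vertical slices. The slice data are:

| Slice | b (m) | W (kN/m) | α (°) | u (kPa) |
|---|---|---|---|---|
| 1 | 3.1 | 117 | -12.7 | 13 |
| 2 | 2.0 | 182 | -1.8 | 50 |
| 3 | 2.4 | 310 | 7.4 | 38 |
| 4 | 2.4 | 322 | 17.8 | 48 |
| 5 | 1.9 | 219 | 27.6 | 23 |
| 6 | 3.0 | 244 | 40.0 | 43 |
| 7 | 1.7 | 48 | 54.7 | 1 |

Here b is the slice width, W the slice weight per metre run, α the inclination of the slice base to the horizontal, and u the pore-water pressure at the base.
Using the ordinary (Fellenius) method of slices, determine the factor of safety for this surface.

FS = 1.40

Ordinary method of slices: FS = Σ[c'·Δl_i + (W_i cosα_i − u_i·Δl_i)·tanφ'] / Σ W_i sinα_i, with Δl_i = b_i / cosα_i.
Slice 1: Δl = 3.1/cos(-12.7°) = 3.178 m; N'_1 = 117·cos(-12.7°) − 13·3.178 = 72.8; c'Δl = 47.67; W sinα = -25.7
Slice 2: Δl = 2.0/cos(-1.8°) = 2.001 m; N'_2 = 182·cos(-1.8°) − 50·2.001 = 81.9; c'Δl = 30.01; W sinα = -5.7
Slice 3: Δl = 2.4/cos7.4° = 2.420 m; N'_3 = 310·cos7.4° − 38·2.420 = 215.5; c'Δl = 36.30; W sinα = 39.9
Slice 4: Δl = 2.4/cos17.8° = 2.521 m; N'_4 = 322·cos17.8° − 48·2.521 = 185.6; c'Δl = 37.81; W sinα = 98.4
Slice 5: Δl = 1.9/cos27.6° = 2.144 m; N'_5 = 219·cos27.6° − 23·2.144 = 144.8; c'Δl = 32.16; W sinα = 101.5
Slice 6: Δl = 3.0/cos40.0° = 3.916 m; N'_6 = 244·cos40.0° − 43·3.916 = 18.5; c'Δl = 58.74; W sinα = 156.8
Slice 7: Δl = 1.7/cos54.7° = 2.942 m; N'_7 = 48·cos54.7° − 1·2.942 = 24.8; c'Δl = 44.13; W sinα = 39.2
Σc'Δl = 286.8 kN/m; ΣN' = 743.8 kN/m; ΣW sinα = 404.4 kN/m
Resisting = 286.8 + 743.8·tan20.5° = 286.8 + 278.1 = 564.9 kN/m
FS = 564.9 / 404.4 = 1.397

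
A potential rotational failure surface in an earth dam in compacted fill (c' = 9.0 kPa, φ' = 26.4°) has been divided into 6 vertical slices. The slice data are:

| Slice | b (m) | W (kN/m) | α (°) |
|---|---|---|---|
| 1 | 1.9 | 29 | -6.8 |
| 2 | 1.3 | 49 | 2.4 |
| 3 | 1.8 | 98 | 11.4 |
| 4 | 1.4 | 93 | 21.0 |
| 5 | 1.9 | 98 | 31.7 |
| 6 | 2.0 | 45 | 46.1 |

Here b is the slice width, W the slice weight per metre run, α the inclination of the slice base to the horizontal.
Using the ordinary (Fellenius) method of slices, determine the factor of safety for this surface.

Ordinary method of slices: FS = Σ[c'·Δl_i + (W_i cosα_i)·tanφ'] / Σ W_i sinα_i, with Δl_i = b_i / cosα_i.
Slice 1: Δl = 1.9/cos(-6.8°) = 1.913 m; N'_1 = 29·cos(-6.8°) = 28.8; c'Δl = 17.22; W sinα = -3.4
Slice 2: Δl = 1.3/cos2.4° = 1.301 m; N'_2 = 49·cos2.4° = 49.0; c'Δl = 11.71; W sinα = 2.1
Slice 3: Δl = 1.8/cos11.4° = 1.836 m; N'_3 = 98·cos11.4° = 96.1; c'Δl = 16.53; W sinα = 19.4
Slice 4: Δl = 1.4/cos21.0° = 1.500 m; N'_4 = 93·cos21.0° = 86.8; c'Δl = 13.50; W sinα = 33.3
Slice 5: Δl = 1.9/cos31.7° = 2.233 m; N'_5 = 98·cos31.7° = 83.4; c'Δl = 20.10; W sinα = 51.5
Slice 6: Δl = 2.0/cos46.1° = 2.884 m; N'_6 = 45·cos46.1° = 31.2; c'Δl = 25.96; W sinα = 32.4
Σc'Δl = 105.0 kN/m; ΣN' = 375.2 kN/m; ΣW sinα = 135.2 kN/m
Resisting = 105.0 + 375.2·tan26.4° = 105.0 + 186.3 = 291.3 kN/m
FS = 291.3 / 135.2 = 2.154

FS = 2.15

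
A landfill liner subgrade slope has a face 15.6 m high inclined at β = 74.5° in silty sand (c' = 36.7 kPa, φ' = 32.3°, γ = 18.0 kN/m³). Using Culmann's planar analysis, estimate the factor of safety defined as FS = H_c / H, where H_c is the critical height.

FS = 1.64

H_c = (4c'/γ) · sinβ cosφ' / [1 − cos(β − φ')]
    = (4·36.7/18.0) · sin74.5°·cos32.3° / [1 − cos42.2°]
    = 8.156 · 0.8145 / 0.2592 = 25.63 m
FS = H_c / H = 25.63 / 15.6 = 1.643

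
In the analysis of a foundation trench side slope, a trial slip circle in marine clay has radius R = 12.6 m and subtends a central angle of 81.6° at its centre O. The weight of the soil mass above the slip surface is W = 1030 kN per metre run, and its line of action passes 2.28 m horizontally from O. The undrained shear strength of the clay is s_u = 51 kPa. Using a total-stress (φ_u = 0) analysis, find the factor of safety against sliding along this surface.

Taking moments about the centre O, the resisting moment is provided by the undrained shear strength acting along the arc:
Arc length L_a = R·θ = 12.6·(81.6°·π/180) = 12.6·1.4242 = 17.94 m
M_R = s_u·L_a·R = 51·17.94·12.6 = 11531.3 kN·m/m
M_D = W·d = 1030·2.28 = 2348.4 kN·m/m
FS = M_R / M_D = 11531.3 / 2348.4 = 4.910

FS = 4.91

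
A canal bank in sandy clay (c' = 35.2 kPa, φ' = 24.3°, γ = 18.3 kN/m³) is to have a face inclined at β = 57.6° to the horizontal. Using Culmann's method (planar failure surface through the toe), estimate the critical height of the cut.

H_c = 36.06 m

Culmann's analysis gives the critical failure plane at α_cr = (β + φ')/2 = (57.6 + 24.3)/2 = 41.0°, and the critical height
H_c = (4c'/γ) · sinβ cosφ' / [1 − cos(β − φ')]
    = (4·35.2/18.3) · sin57.6°·cos24.3° / [1 − cos(33.3°)]
    = 7.694 · 0.8443·0.9114 / [1 − 0.8358]
    = 7.694 · 0.7695 / 0.1642
    = 36.06 m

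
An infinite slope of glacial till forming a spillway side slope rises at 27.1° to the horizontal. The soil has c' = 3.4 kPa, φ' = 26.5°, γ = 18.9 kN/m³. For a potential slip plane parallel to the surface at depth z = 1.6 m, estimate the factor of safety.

FS = 1.25

For an infinite slope with a slip plane parallel to the surface (no pore pressure): FS = [c' + γz cos²β tanφ'] / [γz sinβ cosβ].
γz = 18.9·1.6 = 30.24 kN/m²
Numerator = 3.4 + 30.24·cos²27.1°·tan26.5° = 3.4 + 30.24·0.7925·0.4986 = 15.348 kPa
Denominator = 30.24·sin27.1°·cos27.1° = 30.24·0.4555·0.8902 = 12.263 kPa
FS = 15.348 / 12.263 = 1.252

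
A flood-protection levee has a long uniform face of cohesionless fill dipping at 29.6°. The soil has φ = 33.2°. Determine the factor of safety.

For a dry cohesionless infinite slope the factor of safety is FS = tanφ / tanβ.
FS = tan33.2° / tan29.6° = 0.6544 / 0.5681 = 1.152

FS = 1.15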